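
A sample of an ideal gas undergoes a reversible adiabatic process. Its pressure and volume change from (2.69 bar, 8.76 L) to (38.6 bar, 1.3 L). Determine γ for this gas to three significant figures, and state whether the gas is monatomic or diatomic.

γ ≈ 1.40; diatomic

PV^γ = const ⇒ γ = ln(P₂/P₁) / ln(V₁/V₂).
γ = ln(38.6/2.69) / ln(8.76/1.3) = 1.396.
γ ≈ 1.40 is close to 7/5, so the gas is diatomic.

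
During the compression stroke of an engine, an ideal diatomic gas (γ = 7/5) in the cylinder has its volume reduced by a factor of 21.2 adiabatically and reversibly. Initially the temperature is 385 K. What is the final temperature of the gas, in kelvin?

T₂ ≈ 1310 K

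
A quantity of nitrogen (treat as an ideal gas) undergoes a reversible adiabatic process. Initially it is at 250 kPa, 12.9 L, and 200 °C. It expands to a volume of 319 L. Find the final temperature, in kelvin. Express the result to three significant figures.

T₂ ≈ 131 K

Adiabatic: T₁V₁^(γ−1) = T₂V₂^(γ−1) ⇒ T₂ = T₁ (V₁/V₂)^(γ−1).
γ = 7/5 for a diatomic ideal gas.
T₁ = 200 °C = 473.1 K.
T₂ = 473.1 × (12.9/319)^(2/5) = 131.1 K.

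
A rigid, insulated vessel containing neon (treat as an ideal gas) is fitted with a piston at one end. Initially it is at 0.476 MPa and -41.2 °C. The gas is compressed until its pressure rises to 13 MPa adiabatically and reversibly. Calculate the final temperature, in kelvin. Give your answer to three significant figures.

Along an adiabat T P^((1−γ)/γ) is constant, so T₂ = T₁ (P₂/P₁)^((γ−1)/γ).
For a monatomic ideal gas γ = 5/3, so (γ−1)/γ = 2/5.
T₁ = -41.2 °C = 231.9 K.
T₂ = 231.9 × (13/0.476)^(2/5) = 870.8 K.

T₂ ≈ 871 K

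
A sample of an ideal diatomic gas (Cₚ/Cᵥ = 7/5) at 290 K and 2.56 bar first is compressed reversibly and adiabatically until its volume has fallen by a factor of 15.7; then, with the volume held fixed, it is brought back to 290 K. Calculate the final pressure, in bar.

P₃ ≈ 40.2 bar

Adiabatic step (PV^γ = const): P₂ = 2.56×15.7^(7/5) = 120.9 bar; T₂ = 290×15.7^(2/5) = 872.5 K.
Isochoric: P₃ = P₂(T₃/T₂) = 120.9 × (290/872.5) = 40.19 bar.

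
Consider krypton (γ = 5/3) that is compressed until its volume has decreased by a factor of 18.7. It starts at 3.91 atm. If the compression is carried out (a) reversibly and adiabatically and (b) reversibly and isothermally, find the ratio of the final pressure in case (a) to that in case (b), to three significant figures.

P_adiabatic / P_isothermal ≈ 7.05

Isothermal: P_b = P₁(V₁/V₂) = 3.91×18.7.
Adiabatic: P_a = P₁(V₁/V₂)^γ = 3.91×18.7^(5/3).
P_a/P_b = (V₁/V₂)^(γ−1) = 18.7^(2/3) = 7.045.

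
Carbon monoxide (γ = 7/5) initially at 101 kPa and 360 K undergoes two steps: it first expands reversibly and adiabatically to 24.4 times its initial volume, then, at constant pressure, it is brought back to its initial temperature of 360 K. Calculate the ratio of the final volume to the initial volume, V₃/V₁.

V₃/V₁ ≈ 87.6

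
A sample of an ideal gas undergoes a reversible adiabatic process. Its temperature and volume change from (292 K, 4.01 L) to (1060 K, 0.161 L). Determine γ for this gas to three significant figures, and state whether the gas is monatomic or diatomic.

γ ≈ 1.40; diatomic

TV^(γ−1) = const ⇒ γ − 1 = ln(T₂/T₁) / ln(V₁/V₂).
γ = 1 + ln(1060/292) / ln(4.01/0.161) = 1.401.
γ ≈ 1.40 is close to 7/5, so the gas is diatomic.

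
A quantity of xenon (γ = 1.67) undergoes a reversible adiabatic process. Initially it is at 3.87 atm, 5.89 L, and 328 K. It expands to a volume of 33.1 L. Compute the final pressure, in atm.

Since PV^γ is constant along a reversible adiabat, P₂ = P₁ (V₁/V₂)^γ.
P₂ = 3.87 × (5.89/33.1)^(1.67) = 0.2166 atm.

P₂ ≈ 0.217 atm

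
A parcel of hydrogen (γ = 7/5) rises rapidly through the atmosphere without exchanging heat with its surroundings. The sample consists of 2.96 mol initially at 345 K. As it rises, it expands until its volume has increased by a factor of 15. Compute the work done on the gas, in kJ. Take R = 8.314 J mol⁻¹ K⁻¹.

W ≈ -14.0 kJ

For a reversible adiabat TV^(γ−1) is constant, so T₂ = T₁ (V₁/V₂)^(γ−1).
T₂ = 345 × (1/15)^(2/5) = 116.8 K.
Q = 0, so ΔU = W_on_gas = nCᵥΔT with Cᵥ = R/(γ−1) = 20.79 J/(mol·K).
ΔU = 2.96 × 20.79 × (116.8 − 345) = -14040 J.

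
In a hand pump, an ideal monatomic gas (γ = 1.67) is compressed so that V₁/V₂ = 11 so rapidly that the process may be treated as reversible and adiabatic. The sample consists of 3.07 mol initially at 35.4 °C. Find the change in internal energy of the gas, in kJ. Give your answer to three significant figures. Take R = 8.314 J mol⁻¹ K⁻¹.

ΔU ≈ 46.9 kJ

For a reversible adiabat TV^(γ−1) is constant, so T₂ = T₁ (V₁/V₂)^(γ−1).
T₁ = 35.4 °C = 308.5 K.
T₂ = 308.5 × 11^(0.67) = 1538 K.
Q = 0, so ΔU = W_on_gas = nCᵥΔT with Cᵥ = R/(γ−1) = 12.41 J/(mol·K).
ΔU = 3.07 × 12.41 × (1538 − 308.5) = 46850 J.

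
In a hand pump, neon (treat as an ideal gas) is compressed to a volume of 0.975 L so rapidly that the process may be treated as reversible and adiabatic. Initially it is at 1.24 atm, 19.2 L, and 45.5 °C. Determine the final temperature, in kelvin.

For a reversible adiabat TV^(γ−1) is constant, so T₂ = T₁ (V₁/V₂)^(γ−1).
γ = 5/3 for a monatomic ideal gas.
T₁ = 45.5 °C = 318.6 K.
T₂ = 318.6 × (19.2/0.975)^(2/3) = 2324 K.

T₂ ≈ 2320 K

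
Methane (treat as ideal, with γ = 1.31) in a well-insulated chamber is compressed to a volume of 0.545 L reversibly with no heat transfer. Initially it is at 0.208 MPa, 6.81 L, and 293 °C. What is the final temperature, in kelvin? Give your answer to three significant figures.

T₂ ≈ 1240 K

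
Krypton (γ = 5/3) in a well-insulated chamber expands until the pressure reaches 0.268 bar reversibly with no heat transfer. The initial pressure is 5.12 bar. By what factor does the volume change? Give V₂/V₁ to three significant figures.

V₂/V₁ ≈ 5.87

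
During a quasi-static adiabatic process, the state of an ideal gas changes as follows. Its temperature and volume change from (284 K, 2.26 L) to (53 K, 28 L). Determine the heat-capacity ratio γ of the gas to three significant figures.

γ ≈ 1.67

TV^(γ−1) = const ⇒ γ − 1 = ln(T₂/T₁) / ln(V₁/V₂).
γ = 1 + ln(53/284) / ln(2.26/28) = 1.667.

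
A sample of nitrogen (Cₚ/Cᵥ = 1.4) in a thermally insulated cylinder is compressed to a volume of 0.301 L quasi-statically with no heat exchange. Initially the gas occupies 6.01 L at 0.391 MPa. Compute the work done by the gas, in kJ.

W ≈ -13.6 kJ

P₂ = P₁(V₁/V₂)^γ = 0.391×(6.01/0.301)^(1.4) = 25.86 MPa.
For a reversible adiabat, W_by_gas = (P₁V₁ − P₂V₂)/(γ−1).
W_by = (391000×0.00601 − 2.586×10^7×0.000301) / (0.4) = -13580 J.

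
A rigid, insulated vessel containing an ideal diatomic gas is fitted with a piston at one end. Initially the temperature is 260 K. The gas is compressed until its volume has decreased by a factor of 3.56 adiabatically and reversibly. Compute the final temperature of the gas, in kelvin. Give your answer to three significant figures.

Adiabatic: T₁V₁^(γ−1) = T₂V₂^(γ−1) ⇒ T₂ = T₁ (V₁/V₂)^(γ−1).
For a diatomic ideal gas γ = 7/5, so γ−1 = 2/5.
T₂ = 260 × 3.56^(2/5) = 432.1 K.

T₂ ≈ 432 K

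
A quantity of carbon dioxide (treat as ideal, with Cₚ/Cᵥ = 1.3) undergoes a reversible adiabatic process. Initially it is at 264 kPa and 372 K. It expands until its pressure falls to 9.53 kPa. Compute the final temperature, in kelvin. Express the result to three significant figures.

T₂ ≈ 173 K

Adiabatic: T₂/T₁ = (P₂/P₁)^((γ−1)/γ).
T₂ = 372 × (9.53/264)^(0.231) = 172.8 K.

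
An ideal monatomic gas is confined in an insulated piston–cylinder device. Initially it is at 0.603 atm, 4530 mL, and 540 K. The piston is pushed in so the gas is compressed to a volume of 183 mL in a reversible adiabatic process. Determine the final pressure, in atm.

Since PV^γ is constant along a reversible adiabat, P₂ = P₁ (V₁/V₂)^γ.
γ = 5/3 for a monatomic ideal gas.
P₂ = 0.603 × (4530/183)^(5/3) = 126.8 atm.

P₂ ≈ 127 atm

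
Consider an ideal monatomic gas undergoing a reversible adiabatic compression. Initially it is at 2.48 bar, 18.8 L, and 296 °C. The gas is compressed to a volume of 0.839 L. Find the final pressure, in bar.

P₂ ≈ 442 bar

Since PV^γ is constant along a reversible adiabat, P₂ = P₁ (V₁/V₂)^γ.
γ = 5/3 for a monatomic ideal gas.
P₂ = 2.48 × (18.8/0.839)^(5/3) = 441.7 bar.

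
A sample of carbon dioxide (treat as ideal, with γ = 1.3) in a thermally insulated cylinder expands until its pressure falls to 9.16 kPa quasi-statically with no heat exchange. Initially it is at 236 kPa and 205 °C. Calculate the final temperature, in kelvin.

T₂ ≈ 226 K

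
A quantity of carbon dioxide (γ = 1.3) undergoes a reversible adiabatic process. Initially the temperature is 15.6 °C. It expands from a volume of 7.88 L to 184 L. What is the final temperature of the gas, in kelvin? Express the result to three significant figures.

For a reversible adiabat TV^(γ−1) is constant, so T₂ = T₁ (V₁/V₂)^(γ−1).
T₁ = 15.6 °C = 288.8 K.
T₂ = 288.8 × (7.88/184)^(0.3) = 112.2 K.

T₂ ≈ 112 K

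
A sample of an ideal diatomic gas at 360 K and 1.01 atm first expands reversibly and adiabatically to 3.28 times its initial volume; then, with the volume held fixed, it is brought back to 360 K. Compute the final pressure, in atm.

P₃ ≈ 0.308 atm

For a diatomic ideal gas γ = 7/5.
Adiabatic step (PV^γ = const): P₂ = 1.01×(1/3.28)^(7/5) = 0.1915 atm; T₂ = 360×(1/3.28)^(2/5) = 223.8 K.
Isochoric: P₃ = P₂(T₃/T₂) = 0.1915 × (360/223.8) = 0.3079 atm.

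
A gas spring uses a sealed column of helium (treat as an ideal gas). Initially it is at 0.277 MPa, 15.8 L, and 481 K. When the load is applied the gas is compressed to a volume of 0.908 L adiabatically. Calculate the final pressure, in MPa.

P₂ ≈ 32.4 MPa

Since PV^γ is constant along a reversible adiabat, P₂ = P₁ (V₁/V₂)^γ.
γ = 5/3 for a monatomic ideal gas.
P₂ = 0.277 × (15.8/0.908)^(5/3) = 32.37 MPa.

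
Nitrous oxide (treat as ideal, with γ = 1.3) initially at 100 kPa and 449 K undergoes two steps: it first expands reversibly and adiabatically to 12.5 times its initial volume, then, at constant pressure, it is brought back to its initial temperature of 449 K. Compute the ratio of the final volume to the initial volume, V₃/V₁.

V₃/V₁ ≈ 26.7

Adiabatic step: V₂/V₁ = 12.5; T₂ = T₁·(1/12.5)^(0.3) = 210.5 K.
Isobaric step: V₃/V₂ = T₃/T₂ = 449/210.5.
V₃/V₁ = (V₂/V₁)(V₃/V₂) = 12.5 × (449/210.5) = 26.67.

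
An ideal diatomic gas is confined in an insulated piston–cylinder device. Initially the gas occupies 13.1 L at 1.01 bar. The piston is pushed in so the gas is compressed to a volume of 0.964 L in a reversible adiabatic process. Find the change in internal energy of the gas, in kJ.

γ = 7/5 for a diatomic ideal gas.
P₂ = P₁(V₁/V₂)^γ = 1.01×(13.1/0.964)^(7/5) = 38.98 bar.
For a reversible adiabat, W_by_gas = (P₁V₁ − P₂V₂)/(γ−1).
W_by = (101000×0.0131 − 3.898×10^6×0.000964) / (2/5) = -6085 J.
Q = 0 ⇒ ΔU = −W_by = 6085 J.

ΔU ≈ 6.09 kJ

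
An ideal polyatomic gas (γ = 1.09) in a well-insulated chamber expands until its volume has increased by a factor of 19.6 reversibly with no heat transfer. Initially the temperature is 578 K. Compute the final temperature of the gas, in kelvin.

Adiabatic: T₁V₁^(γ−1) = T₂V₂^(γ−1) ⇒ T₂ = T₁ (V₁/V₂)^(γ−1).
T₂ = 578 × (1/19.6)^(0.09) = 442.2 K.

T₂ ≈ 442 K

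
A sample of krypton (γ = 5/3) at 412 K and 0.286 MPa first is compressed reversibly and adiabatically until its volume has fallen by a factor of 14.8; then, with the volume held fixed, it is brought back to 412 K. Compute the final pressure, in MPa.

Adiabatic step (PV^γ = const): P₂ = 0.286×14.8^(5/3) = 25.52 MPa; T₂ = 412×14.8^(2/3) = 2484 K.
Isochoric: P₃ = P₂(T₃/T₂) = 25.52 × (412/2484) = 4.233 MPa.

P₃ ≈ 4.23 MPa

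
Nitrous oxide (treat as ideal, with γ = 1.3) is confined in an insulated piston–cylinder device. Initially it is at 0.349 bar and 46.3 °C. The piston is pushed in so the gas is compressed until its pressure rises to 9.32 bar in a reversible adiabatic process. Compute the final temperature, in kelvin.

T₂ ≈ 682 K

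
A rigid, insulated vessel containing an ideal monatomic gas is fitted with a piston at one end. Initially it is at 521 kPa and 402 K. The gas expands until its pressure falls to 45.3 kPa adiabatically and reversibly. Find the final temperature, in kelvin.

T₂ ≈ 151 K

Along an adiabat T P^((1−γ)/γ) is constant, so T₂ = T₁ (P₂/P₁)^((γ−1)/γ).
For a monatomic ideal gas γ = 5/3, so (γ−1)/γ = 2/5.
T₂ = 402 × (45.3/521)^(2/5) = 151.3 K.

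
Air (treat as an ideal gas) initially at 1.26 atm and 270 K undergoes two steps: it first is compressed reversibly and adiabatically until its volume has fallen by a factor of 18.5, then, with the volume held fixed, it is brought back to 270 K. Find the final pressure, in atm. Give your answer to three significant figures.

P₃ ≈ 23.3 atm

For a diatomic ideal gas γ = 7/5.
Adiabatic step (PV^γ = const): P₂ = 1.26×18.5^(7/5) = 74.89 atm; T₂ = 270×18.5^(2/5) = 867.4 K.
Isochoric: P₃ = P₂(T₃/T₂) = 74.89 × (270/867.4) = 23.31 atm.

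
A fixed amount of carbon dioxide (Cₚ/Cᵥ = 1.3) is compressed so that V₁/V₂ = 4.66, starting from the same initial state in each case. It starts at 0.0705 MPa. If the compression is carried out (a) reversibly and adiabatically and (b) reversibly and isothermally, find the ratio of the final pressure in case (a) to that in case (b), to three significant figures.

P_adiabatic / P_isothermal ≈ 1.59

Isothermal: P_b = P₁(V₁/V₂) = 0.0705×4.66.
Adiabatic: P_a = P₁(V₁/V₂)^γ = 0.0705×4.66^(1.3).
P_a/P_b = (V₁/V₂)^(γ−1) = 4.66^(0.3) = 1.587.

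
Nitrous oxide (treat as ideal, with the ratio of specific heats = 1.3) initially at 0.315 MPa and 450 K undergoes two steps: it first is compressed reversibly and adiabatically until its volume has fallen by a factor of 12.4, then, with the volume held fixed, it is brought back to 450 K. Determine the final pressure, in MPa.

Adiabatic step (PV^γ = const): P₂ = 0.315×12.4^(1.3) = 8.313 MPa; T₂ = 450×12.4^(0.3) = 957.7 K.
Isochoric: P₃ = P₂(T₃/T₂) = 8.313 × (450/957.7) = 3.906 MPa.

P₃ ≈ 3.91 MPa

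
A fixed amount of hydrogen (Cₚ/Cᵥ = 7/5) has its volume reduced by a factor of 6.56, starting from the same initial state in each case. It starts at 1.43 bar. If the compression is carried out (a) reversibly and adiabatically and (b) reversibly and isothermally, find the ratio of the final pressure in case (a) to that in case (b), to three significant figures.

Isothermal: P_b = P₁(V₁/V₂) = 1.43×6.56.
Adiabatic: P_a = P₁(V₁/V₂)^γ = 1.43×6.56^(7/5).
P_a/P_b = (V₁/V₂)^(γ−1) = 6.56^(2/5) = 2.122.

P_adiabatic / P_isothermal ≈ 2.12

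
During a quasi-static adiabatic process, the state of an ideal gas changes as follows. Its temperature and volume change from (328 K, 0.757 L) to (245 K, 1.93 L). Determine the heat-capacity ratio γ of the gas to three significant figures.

γ ≈ 1.31

TV^(γ−1) = const ⇒ γ − 1 = ln(T₂/T₁) / ln(V₁/V₂).
γ = 1 + ln(245/328) / ln(0.757/1.93) = 1.312.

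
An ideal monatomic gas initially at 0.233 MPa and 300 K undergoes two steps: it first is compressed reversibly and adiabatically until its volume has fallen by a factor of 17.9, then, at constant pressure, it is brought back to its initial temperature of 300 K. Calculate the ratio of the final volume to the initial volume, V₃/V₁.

V₃/V₁ ≈ 0.00816

For a monatomic ideal gas γ = 5/3.
Adiabatic step: V₂/V₁ = 0.05587; T₂ = T₁·17.9^(2/3) = 2053 K.
Isobaric step: V₃/V₂ = T₃/T₂ = 300/2053.
V₃/V₁ = (V₂/V₁)(V₃/V₂) = 0.05587 × (300/2053) = 0.008164.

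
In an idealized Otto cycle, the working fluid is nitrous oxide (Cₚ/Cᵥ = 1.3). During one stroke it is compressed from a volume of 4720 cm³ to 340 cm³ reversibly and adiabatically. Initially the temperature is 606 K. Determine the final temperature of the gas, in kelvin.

Adiabatic: T₁V₁^(γ−1) = T₂V₂^(γ−1) ⇒ T₂ = T₁ (V₁/V₂)^(γ−1).
T₂ = 606 × (4720/340)^(0.3) = 1334 K.

T₂ ≈ 1330 K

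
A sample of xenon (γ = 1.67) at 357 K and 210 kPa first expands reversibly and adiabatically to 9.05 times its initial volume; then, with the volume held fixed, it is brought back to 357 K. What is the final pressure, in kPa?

P₃ ≈ 23.2 kPa

Adiabatic step (PV^γ = const): P₂ = 210×(1/9.05)^(1.67) = 5.304 kPa; T₂ = 357×(1/9.05)^(0.67) = 81.6 K.
Isochoric: P₃ = P₂(T₃/T₂) = 5.304 × (357/81.6) = 23.2 kPa.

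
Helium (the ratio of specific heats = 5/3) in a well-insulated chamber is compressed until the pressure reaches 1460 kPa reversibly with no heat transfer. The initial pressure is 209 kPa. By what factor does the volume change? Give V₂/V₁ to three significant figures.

V₂/V₁ ≈ 0.312

From PV^γ = const, V₂/V₁ = (P₁/P₂)^(1/γ).
V₂/V₁ = (209/1460)^(3/5) = 0.3115.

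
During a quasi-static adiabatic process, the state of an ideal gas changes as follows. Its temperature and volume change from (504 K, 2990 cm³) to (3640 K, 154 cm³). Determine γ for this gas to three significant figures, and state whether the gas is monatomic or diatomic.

γ ≈ 1.67; monatomic

TV^(γ−1) = const ⇒ γ − 1 = ln(T₂/T₁) / ln(V₁/V₂).
γ = 1 + ln(3640/504) / ln(2990/154) = 1.667.
γ ≈ 1.67 is close to 5/3, so the gas is monatomic.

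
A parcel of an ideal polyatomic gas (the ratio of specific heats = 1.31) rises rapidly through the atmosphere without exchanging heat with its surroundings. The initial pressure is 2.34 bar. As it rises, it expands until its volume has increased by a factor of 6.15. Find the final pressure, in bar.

P₂ ≈ 0.217 bar

Adiabatic: P₁V₁^γ = P₂V₂^γ ⇒ P₂ = P₁ (V₁/V₂)^γ.
P₂ = 2.34 × (1/6.15)^(1.31) = 0.2167 bar.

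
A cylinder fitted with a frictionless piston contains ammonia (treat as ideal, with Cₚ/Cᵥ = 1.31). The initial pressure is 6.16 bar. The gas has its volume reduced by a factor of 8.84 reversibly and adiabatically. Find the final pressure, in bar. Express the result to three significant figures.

Adiabatic: P₁V₁^γ = P₂V₂^γ ⇒ P₂ = P₁ (V₁/V₂)^γ.
P₂ = 6.16 × 8.84^(1.31) = 107 bar.

P₂ ≈ 107 bar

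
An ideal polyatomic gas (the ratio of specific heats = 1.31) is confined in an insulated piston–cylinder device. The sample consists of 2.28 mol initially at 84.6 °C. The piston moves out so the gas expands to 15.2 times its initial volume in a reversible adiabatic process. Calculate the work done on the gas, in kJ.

W ≈ -12.5 kJ

Adiabatic: T₁V₁^(γ−1) = T₂V₂^(γ−1) ⇒ T₂ = T₁ (V₁/V₂)^(γ−1).
T₁ = 84.6 °C = 357.8 K.
T₂ = 357.8 × (1/15.2)^(0.31) = 153.9 K.
Q = 0, so ΔU = W_on_gas = nCᵥΔT with Cᵥ = R/(γ−1) = 26.82 J/(mol·K).
ΔU = 2.28 × 26.82 × (153.9 − 357.8) = -12470 J.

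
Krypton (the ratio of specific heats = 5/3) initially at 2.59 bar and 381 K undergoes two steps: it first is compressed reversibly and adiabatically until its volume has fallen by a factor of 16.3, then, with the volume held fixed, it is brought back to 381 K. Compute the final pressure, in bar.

P₃ ≈ 42.2 bar

Adiabatic step (PV^γ = const): P₂ = 2.59×16.3^(5/3) = 271.4 bar; T₂ = 381×16.3^(2/3) = 2449 K.
Isochoric: P₃ = P₂(T₃/T₂) = 271.4 × (381/2449) = 42.22 bar.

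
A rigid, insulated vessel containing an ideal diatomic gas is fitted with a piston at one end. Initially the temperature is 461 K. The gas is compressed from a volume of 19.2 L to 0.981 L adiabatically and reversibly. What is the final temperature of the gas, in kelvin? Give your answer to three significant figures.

T₂ ≈ 1510 K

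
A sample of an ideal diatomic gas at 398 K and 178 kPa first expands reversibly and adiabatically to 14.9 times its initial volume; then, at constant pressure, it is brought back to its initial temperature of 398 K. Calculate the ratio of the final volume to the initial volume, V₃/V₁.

For a diatomic ideal gas γ = 7/5.
Adiabatic step: V₂/V₁ = 14.9; T₂ = T₁·(1/14.9)^(2/5) = 135.1 K.
Isobaric step: V₃/V₂ = T₃/T₂ = 398/135.1.
V₃/V₁ = (V₂/V₁)(V₃/V₂) = 14.9 × (398/135.1) = 43.9.

V₃/V₁ ≈ 43.9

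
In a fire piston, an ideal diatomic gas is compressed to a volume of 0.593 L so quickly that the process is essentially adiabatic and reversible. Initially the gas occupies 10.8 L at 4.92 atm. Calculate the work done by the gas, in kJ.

W ≈ -29.5 kJ

γ = 7/5 for a diatomic ideal gas.
P₂ = P₁(V₁/V₂)^γ = 4.92×(10.8/0.593)^(7/5) = 286.1 atm.
For a reversible adiabat, W_by_gas = (P₁V₁ − P₂V₂)/(γ−1).
W_by = (498500×0.0108 − 2.899×10^7×0.000593) / (2/5) = -29510 J.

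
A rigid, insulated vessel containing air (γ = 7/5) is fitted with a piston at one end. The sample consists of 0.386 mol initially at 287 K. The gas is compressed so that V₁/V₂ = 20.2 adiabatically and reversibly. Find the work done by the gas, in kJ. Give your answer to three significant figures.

For a reversible adiabat TV^(γ−1) is constant, so T₂ = T₁ (V₁/V₂)^(γ−1).
T₂ = 287 × 20.2^(2/5) = 955 K.
Q = 0, so ΔU = W_on_gas = nCᵥΔT with Cᵥ = R/(γ−1) = 20.79 J/(mol·K).
ΔU = 0.386 × 20.79 × (955 − 287) = 5360 J.
Work done by the gas = −ΔU = -5360 J.

W ≈ -5.36 kJ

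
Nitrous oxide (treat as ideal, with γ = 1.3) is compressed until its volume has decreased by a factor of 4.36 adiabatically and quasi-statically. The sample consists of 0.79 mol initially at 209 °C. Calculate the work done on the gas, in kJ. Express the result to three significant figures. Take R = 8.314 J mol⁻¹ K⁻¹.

W ≈ 5.86 kJ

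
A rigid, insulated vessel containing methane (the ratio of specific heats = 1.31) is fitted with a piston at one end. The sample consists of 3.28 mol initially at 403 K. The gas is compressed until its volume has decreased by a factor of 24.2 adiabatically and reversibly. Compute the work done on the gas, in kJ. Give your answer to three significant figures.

W ≈ 59.7 kJ

For a reversible adiabat TV^(γ−1) is constant, so T₂ = T₁ (V₁/V₂)^(γ−1).
T₂ = 403 × 24.2^(0.31) = 1082 K.
Q = 0, so ΔU = W_on_gas = nCᵥΔT with Cᵥ = R/(γ−1) = 26.82 J/(mol·K).
ΔU = 3.28 × 26.82 × (1082 − 403) = 59740 J.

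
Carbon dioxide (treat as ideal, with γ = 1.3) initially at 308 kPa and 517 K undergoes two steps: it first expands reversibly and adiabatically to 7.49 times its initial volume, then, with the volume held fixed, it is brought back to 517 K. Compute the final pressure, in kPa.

P₃ ≈ 41.1 kPa

Adiabatic step (PV^γ = const): P₂ = 308×(1/7.49)^(1.3) = 22.48 kPa; T₂ = 517×(1/7.49)^(0.3) = 282.6 K.
Isochoric: P₃ = P₂(T₃/T₂) = 22.48 × (517/282.6) = 41.12 kPa.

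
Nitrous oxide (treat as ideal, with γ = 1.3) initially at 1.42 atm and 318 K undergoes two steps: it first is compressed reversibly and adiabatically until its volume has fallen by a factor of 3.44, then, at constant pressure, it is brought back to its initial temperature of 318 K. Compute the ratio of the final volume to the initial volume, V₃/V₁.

Adiabatic step: V₂/V₁ = 0.2907; T₂ = T₁·3.44^(0.3) = 460.7 K.
Isobaric step: V₃/V₂ = T₃/T₂ = 318/460.7.
V₃/V₁ = (V₂/V₁)(V₃/V₂) = 0.2907 × (318/460.7) = 0.2007.

V₃/V₁ ≈ 0.201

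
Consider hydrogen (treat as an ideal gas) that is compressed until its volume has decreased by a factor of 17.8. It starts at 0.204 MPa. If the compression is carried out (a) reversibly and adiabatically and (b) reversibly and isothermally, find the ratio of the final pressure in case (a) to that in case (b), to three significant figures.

P_adiabatic / P_isothermal ≈ 3.16

For a diatomic ideal gas γ = 7/5.
Isothermal: P_b = P₁(V₁/V₂) = 0.204×17.8.
Adiabatic: P_a = P₁(V₁/V₂)^γ = 0.204×17.8^(7/5).
P_a/P_b = (V₁/V₂)^(γ−1) = 17.8^(2/5) = 3.164.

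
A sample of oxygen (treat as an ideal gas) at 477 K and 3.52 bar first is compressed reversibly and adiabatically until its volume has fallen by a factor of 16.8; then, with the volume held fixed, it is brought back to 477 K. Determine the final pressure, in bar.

For a diatomic ideal gas γ = 7/5.
Adiabatic step (PV^γ = const): P₂ = 3.52×16.8^(7/5) = 182.8 bar; T₂ = 477×16.8^(2/5) = 1474 K.
Isochoric: P₃ = P₂(T₃/T₂) = 182.8 × (477/1474) = 59.14 bar.

P₃ ≈ 59.1 bar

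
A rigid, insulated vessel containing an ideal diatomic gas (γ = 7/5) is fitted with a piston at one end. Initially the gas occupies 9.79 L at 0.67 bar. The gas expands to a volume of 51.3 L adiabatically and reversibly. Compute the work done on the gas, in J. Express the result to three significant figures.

P₂ = P₁(V₁/V₂)^γ = 0.67×(9.79/51.3)^(7/5) = 0.06592 bar.
For a reversible adiabat, W_by_gas = (P₁V₁ − P₂V₂)/(γ−1).
W_by = (67000×0.00979 − 6592×0.0513) / (2/5) = 794.4 J.
W_on_gas = −W_by = -794.4 J.

W ≈ -794 J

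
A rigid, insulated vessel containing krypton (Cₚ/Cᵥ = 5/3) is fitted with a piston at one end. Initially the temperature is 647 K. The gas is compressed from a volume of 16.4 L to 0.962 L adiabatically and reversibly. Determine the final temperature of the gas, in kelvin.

T₂ ≈ 4290 K

Adiabatic: T₁V₁^(γ−1) = T₂V₂^(γ−1) ⇒ T₂ = T₁ (V₁/V₂)^(γ−1).
T₂ = 647 × (16.4/0.962)^(2/3) = 4286 K.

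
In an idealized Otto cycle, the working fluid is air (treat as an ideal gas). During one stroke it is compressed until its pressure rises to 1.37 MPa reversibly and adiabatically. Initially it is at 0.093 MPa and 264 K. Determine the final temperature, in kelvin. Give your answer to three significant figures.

T₂ ≈ 569 K

Along an adiabat T P^((1−γ)/γ) is constant, so T₂ = T₁ (P₂/P₁)^((γ−1)/γ).
For a diatomic ideal gas γ = 7/5, so (γ−1)/γ = 2/7.
T₂ = 264 × (1.37/0.093)^(2/7) = 569.4 K.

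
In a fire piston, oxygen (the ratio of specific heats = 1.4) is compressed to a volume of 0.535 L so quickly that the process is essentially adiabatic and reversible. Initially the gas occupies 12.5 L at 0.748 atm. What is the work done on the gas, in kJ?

P₂ = P₁(V₁/V₂)^γ = 0.748×(12.5/0.535)^(1.4) = 61.64 atm.
For a reversible adiabat, W_by_gas = (P₁V₁ − P₂V₂)/(γ−1).
W_by = (75790×0.0125 − 6.246×10^6×0.000535) / (0.4) = -5985 J.
W_on_gas = −W_by = 5985 J.

W ≈ 5.99 kJ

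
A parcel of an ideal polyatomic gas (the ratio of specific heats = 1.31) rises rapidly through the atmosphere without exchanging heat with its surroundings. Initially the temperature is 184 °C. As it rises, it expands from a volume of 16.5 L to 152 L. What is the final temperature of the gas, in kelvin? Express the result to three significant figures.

Adiabatic: T₁V₁^(γ−1) = T₂V₂^(γ−1) ⇒ T₂ = T₁ (V₁/V₂)^(γ−1).
T₁ = 184 °C = 457.1 K.
T₂ = 457.1 × (16.5/152)^(0.31) = 229.7 K.

T₂ ≈ 230 K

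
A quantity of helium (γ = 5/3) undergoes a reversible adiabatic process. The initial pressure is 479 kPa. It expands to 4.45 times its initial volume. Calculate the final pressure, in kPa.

Adiabatic: P₁V₁^γ = P₂V₂^γ ⇒ P₂ = P₁ (V₁/V₂)^γ.
P₂ = 479 × (1/4.45)^(5/3) = 39.79 kPa.

P₂ ≈ 39.8 kPa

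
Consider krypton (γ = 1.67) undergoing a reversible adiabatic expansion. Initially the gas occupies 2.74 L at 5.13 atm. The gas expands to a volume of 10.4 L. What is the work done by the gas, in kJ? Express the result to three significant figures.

P₂ = P₁(V₁/V₂)^γ = 5.13×(2.74/10.4)^(1.67) = 0.553 atm.
For a reversible adiabat, W_by_gas = (P₁V₁ − P₂V₂)/(γ−1).
W_by = (519800×0.00274 − 56030×0.0104) / (0.67) = 1256 J.

W ≈ 1.26 kJ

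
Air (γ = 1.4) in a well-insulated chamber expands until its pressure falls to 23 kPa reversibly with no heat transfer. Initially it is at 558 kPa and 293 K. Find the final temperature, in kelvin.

Adiabatic: T₂/T₁ = (P₂/P₁)^((γ−1)/γ).
T₂ = 293 × (23/558)^(0.286) = 117.8 K.

T₂ ≈ 118 K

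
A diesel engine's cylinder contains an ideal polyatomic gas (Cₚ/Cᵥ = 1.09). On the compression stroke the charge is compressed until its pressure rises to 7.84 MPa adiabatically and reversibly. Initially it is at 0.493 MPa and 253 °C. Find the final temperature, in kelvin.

T₂ ≈ 661 K

Adiabatic: T₂/T₁ = (P₂/P₁)^((γ−1)/γ).
T₁ = 253 °C = 526.1 K.
T₂ = 526.1 × (7.84/0.493)^(0.0826) = 661.2 K.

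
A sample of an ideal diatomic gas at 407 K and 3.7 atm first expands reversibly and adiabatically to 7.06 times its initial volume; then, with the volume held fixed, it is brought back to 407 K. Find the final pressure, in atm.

P₃ ≈ 0.524 atm

For a diatomic ideal gas γ = 7/5.
Adiabatic step (PV^γ = const): P₂ = 3.7×(1/7.06)^(7/5) = 0.2398 atm; T₂ = 407×(1/7.06)^(2/5) = 186.2 K.
Isochoric: P₃ = P₂(T₃/T₂) = 0.2398 × (407/186.2) = 0.5241 atm.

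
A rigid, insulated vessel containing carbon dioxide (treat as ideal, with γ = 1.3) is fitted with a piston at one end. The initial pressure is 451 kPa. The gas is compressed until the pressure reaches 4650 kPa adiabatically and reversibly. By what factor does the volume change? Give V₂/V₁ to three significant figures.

V₂/V₁ ≈ 0.166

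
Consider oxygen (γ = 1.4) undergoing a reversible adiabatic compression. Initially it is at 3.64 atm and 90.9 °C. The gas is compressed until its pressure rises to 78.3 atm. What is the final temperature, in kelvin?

T₂ ≈ 875 K

Along an adiabat T P^((1−γ)/γ) is constant, so T₂ = T₁ (P₂/P₁)^((γ−1)/γ).
T₁ = 90.9 °C = 364 K.
T₂ = 364 × (78.3/3.64)^(0.286) = 874.8 K.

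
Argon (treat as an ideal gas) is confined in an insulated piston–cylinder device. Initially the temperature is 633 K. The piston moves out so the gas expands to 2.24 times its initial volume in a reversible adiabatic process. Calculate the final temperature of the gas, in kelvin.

For a reversible adiabat TV^(γ−1) is constant, so T₂ = T₁ (V₁/V₂)^(γ−1).
For a monatomic ideal gas γ = 5/3, so γ−1 = 2/3.
T₂ = 633 × (1/2.24)^(2/3) = 369.7 K.

T₂ ≈ 370 K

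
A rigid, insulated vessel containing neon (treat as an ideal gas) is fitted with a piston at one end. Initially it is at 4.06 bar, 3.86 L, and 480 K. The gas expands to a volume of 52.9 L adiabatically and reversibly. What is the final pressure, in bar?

P₂ ≈ 0.0517 bar

Since PV^γ is constant along a reversible adiabat, P₂ = P₁ (V₁/V₂)^γ.
γ = 5/3 for a monatomic ideal gas.
P₂ = 4.06 × (3.86/52.9)^(5/3) = 0.05173 bar.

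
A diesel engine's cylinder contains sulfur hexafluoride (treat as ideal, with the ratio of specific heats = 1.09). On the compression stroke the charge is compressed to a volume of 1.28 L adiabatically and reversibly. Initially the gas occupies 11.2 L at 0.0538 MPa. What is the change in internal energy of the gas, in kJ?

P₂ = P₁(V₁/V₂)^γ = 0.0538×(11.2/1.28)^(1.09) = 0.5722 MPa.
For a reversible adiabat, W_by_gas = (P₁V₁ − P₂V₂)/(γ−1).
W_by = (53800×0.0112 − 572200×0.00128) / (0.09) = -1443 J.
Q = 0 ⇒ ΔU = −W_by = 1443 J.

ΔU ≈ 1.44 kJ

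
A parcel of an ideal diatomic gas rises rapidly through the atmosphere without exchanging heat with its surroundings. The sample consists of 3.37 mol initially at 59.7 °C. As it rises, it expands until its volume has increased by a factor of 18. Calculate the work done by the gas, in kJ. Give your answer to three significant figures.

W ≈ 16.0 kJ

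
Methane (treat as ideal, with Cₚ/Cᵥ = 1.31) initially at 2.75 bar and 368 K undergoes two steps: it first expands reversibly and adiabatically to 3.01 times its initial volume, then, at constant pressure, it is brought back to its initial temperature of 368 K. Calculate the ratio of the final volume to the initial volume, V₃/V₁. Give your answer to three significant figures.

Adiabatic step: V₂/V₁ = 3.01; T₂ = T₁·(1/3.01)^(0.31) = 261.5 K.
Isobaric step: V₃/V₂ = T₃/T₂ = 368/261.5.
V₃/V₁ = (V₂/V₁)(V₃/V₂) = 3.01 × (368/261.5) = 4.236.

V₃/V₁ ≈ 4.24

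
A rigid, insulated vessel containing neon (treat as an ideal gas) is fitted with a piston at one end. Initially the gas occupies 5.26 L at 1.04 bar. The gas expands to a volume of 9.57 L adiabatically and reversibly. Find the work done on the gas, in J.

γ = 5/3 for a monatomic ideal gas.
P₂ = P₁(V₁/V₂)^γ = 1.04×(5.26/9.57)^(5/3) = 0.3836 bar.
For a reversible adiabat, W_by_gas = (P₁V₁ − P₂V₂)/(γ−1).
W_by = (104000×0.00526 − 38360×0.00957) / (2/3) = 270 J.
W_on_gas = −W_by = -270 J.

W ≈ -270 J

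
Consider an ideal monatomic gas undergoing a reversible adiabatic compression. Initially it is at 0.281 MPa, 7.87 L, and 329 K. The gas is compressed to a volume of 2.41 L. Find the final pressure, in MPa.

Adiabatic: P₁V₁^γ = P₂V₂^γ ⇒ P₂ = P₁ (V₁/V₂)^γ.
γ = 5/3 for a monatomic ideal gas.
P₂ = 0.281 × (7.87/2.41)^(5/3) = 2.02 MPa.

P₂ ≈ 2.02 MPa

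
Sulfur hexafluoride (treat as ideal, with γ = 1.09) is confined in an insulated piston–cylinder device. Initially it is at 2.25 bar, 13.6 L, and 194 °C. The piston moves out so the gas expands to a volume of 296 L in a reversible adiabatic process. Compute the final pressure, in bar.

Since PV^γ is constant along a reversible adiabat, P₂ = P₁ (V₁/V₂)^γ.
P₂ = 2.25 × (13.6/296)^(1.09) = 0.07835 bar.

P₂ ≈ 0.0783 bar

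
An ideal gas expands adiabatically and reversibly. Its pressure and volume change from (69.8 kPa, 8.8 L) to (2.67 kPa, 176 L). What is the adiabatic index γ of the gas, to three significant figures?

γ ≈ 1.09

PV^γ = const ⇒ γ = ln(P₂/P₁) / ln(V₁/V₂).
γ = ln(2.67/69.8) / ln(8.8/176) = 1.089.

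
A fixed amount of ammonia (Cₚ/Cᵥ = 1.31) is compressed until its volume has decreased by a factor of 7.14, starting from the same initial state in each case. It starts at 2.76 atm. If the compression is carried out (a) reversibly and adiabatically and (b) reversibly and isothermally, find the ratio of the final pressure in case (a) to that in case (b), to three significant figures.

P_adiabatic / P_isothermal ≈ 1.84

Isothermal: P_b = P₁(V₁/V₂) = 2.76×7.14.
Adiabatic: P_a = P₁(V₁/V₂)^γ = 2.76×7.14^(1.31).
P_a/P_b = (V₁/V₂)^(γ−1) = 7.14^(0.31) = 1.839.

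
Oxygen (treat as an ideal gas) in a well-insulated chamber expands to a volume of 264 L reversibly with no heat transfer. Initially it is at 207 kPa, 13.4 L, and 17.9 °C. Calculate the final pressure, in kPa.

P₂ ≈ 3.19 kPa

Adiabatic: P₁V₁^γ = P₂V₂^γ ⇒ P₂ = P₁ (V₁/V₂)^γ.
γ = 7/5 for a diatomic ideal gas.
P₂ = 207 × (13.4/264)^(7/5) = 3.189 kPa.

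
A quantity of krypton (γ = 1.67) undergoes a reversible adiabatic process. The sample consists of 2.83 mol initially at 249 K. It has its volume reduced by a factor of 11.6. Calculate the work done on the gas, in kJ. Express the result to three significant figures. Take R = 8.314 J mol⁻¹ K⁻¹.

W ≈ 36.4 kJ

For a reversible adiabat TV^(γ−1) is constant, so T₂ = T₁ (V₁/V₂)^(γ−1).
T₂ = 249 × 11.6^(0.67) = 1286 K.
Q = 0, so ΔU = W_on_gas = nCᵥΔT with Cᵥ = R/(γ−1) = 12.41 J/(mol·K).
ΔU = 2.83 × 12.41 × (1286 − 249) = 36430 J.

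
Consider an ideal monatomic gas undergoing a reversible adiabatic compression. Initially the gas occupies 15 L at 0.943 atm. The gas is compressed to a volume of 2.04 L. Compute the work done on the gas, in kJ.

γ = 5/3 for a monatomic ideal gas.
P₂ = P₁(V₁/V₂)^γ = 0.943×(15/2.04)^(5/3) = 26.22 atm.
For a reversible adiabat, W_by_gas = (P₁V₁ − P₂V₂)/(γ−1).
W_by = (95550×0.015 − 2.657×10^6×0.00204) / (2/3) = -5979 J.
W_on_gas = −W_by = 5979 J.

W ≈ 5.98 kJ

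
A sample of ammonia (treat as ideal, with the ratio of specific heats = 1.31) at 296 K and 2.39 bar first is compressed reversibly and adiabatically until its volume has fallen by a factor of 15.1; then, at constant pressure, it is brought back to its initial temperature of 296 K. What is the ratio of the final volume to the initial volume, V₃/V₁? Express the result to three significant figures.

V₃/V₁ ≈ 0.0285

Adiabatic step: V₂/V₁ = 0.06623; T₂ = T₁·15.1^(0.31) = 686.7 K.
Isobaric step: V₃/V₂ = T₃/T₂ = 296/686.7.
V₃/V₁ = (V₂/V₁)(V₃/V₂) = 0.06623 × (296/686.7) = 0.02855.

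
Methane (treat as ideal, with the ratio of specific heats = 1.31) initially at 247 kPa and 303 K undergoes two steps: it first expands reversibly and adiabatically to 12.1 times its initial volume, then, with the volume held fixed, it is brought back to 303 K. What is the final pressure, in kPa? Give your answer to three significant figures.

Adiabatic step (PV^γ = const): P₂ = 247×(1/12.1)^(1.31) = 9.424 kPa; T₂ = 303×(1/12.1)^(0.31) = 139.9 K.
Isochoric: P₃ = P₂(T₃/T₂) = 9.424 × (303/139.9) = 20.41 kPa.

P₃ ≈ 20.4 kPa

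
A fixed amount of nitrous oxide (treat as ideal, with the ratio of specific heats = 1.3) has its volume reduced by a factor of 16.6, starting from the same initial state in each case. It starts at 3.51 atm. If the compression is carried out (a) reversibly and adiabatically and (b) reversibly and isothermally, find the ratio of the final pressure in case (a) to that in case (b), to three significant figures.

P_adiabatic / P_isothermal ≈ 2.32

Isothermal: P_b = P₁(V₁/V₂) = 3.51×16.6.
Adiabatic: P_a = P₁(V₁/V₂)^γ = 3.51×16.6^(1.3).
P_a/P_b = (V₁/V₂)^(γ−1) = 16.6^(0.3) = 2.323.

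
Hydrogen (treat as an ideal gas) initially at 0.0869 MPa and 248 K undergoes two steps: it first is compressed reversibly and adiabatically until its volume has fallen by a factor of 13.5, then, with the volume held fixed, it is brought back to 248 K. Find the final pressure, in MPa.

For a diatomic ideal gas γ = 7/5.
Adiabatic step (PV^γ = const): P₂ = 0.0869×13.5^(7/5) = 3.323 MPa; T₂ = 248×13.5^(2/5) = 702.4 K.
Isochoric: P₃ = P₂(T₃/T₂) = 3.323 × (248/702.4) = 1.173 MPa.

P₃ ≈ 1.17 MPa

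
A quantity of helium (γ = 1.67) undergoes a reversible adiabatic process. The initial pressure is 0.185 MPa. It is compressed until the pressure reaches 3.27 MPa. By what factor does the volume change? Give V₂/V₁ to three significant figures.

From PV^γ = const, V₂/V₁ = (P₁/P₂)^(1/γ).
V₂/V₁ = (0.185/3.27)^(0.599) = 0.1791.

V₂/V₁ ≈ 0.179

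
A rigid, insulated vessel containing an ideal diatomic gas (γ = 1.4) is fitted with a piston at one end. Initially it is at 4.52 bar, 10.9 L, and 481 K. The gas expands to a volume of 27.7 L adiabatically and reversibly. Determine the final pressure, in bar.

P₂ ≈ 1.22 bar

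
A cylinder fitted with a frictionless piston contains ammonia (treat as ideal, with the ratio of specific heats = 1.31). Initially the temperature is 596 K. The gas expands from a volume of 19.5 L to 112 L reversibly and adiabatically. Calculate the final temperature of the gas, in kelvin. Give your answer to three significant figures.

T₂ ≈ 347 K

For a reversible adiabat TV^(γ−1) is constant, so T₂ = T₁ (V₁/V₂)^(γ−1).
T₂ = 596 × (19.5/112)^(0.31) = 346.7 K.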